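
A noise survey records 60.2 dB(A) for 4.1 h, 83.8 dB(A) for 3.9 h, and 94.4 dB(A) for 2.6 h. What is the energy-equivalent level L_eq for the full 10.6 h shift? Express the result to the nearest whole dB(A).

L_eq = 10·log₁₀[(1/T)·Σ tᵢ·10^(Lᵢ/10)] with T = 10.6 h.
Σ tᵢ·10^(Lᵢ/10) = 4.1·10^(60.2/10) + 3.9·10^(83.8/10) + 2.6·10^(94.4/10) = 8.101e+09.
L_eq = 10·log₁₀(8.101e+09/10.6) = 88.83 dB(A).

89 dB(A)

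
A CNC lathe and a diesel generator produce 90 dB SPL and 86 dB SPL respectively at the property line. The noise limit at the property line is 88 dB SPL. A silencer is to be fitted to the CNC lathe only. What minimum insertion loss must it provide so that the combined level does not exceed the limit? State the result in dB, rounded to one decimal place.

The untreated sources together contribute 10^(86/10) = 3.981e+08, i.e. 86.00 dB SPL.
The limit corresponds to 10^(88/10) = 6.310e+08; subtracting the fixed part leaves 2.329e+08 for the CNC lathe, i.e. 83.67 dB SPL.
So the CNC lathe must be reduced from 90 to 83.67 dB SPL: IL = 6.33 dB.

6.3 dB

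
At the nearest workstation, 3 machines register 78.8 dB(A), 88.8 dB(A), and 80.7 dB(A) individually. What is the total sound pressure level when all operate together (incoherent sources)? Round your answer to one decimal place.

For uncorrelated sources the intensities add, so convert each level to linear form, sum, and take 10·log₁₀ of the total.
Σ 10^(L/10) = 10^(78.8/10) + 10^(88.8/10) + 10^(80.7/10) = 9.519e+08.
L_total = 10·log₁₀(9.519e+08) = 89.79 dB(A).

89.8 dB(A)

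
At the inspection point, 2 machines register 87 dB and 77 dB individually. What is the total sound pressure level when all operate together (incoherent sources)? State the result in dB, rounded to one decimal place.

87.4 dB

For uncorrelated sources the intensities add, so convert each level to linear form, sum, and take 10·log₁₀ of the total.
Σ 10^(L/10) = 10^(87/10) + 10^(77/10) = 5.513e+08.
L_total = 10·log₁₀(5.513e+08) = 87.41 dB.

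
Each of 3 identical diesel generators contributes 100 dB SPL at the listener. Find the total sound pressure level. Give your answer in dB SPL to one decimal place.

104.8 dB SPL

N identical incoherent sources raise the level by 10·log₁₀ N.
L_total = 100 + 10·log₁₀(3) = 100 + 4.771 = 104.77 dB SPL.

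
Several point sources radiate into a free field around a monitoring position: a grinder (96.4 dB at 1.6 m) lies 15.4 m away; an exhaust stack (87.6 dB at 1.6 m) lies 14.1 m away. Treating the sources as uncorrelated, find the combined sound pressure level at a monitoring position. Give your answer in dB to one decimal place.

77.4 dB

Apply inverse-square spreading to bring every level to the receiver, then sum 10^(L/10).
grinder: 96.4 − 20·log₁₀(15.4/1.6) = 96.4 − 19.67 = 76.73 dB.
exhaust stack: 87.6 − 20·log₁₀(14.1/1.6) = 87.6 − 18.90 = 68.70 dB.
Σ 10^(L/10) = 5.453e+07 → L_total = 10·log₁₀(5.453e+07) = 77.37 dB.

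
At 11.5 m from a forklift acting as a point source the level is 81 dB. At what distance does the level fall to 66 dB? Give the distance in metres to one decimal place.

For a point source L₁ − L₂ = 20·log₁₀(r₂/r₁), so r₂ = r₁·10^((L₁−L₂)/20).
r₂ = 11.5·10^((81−66)/20) = 11.5·10^(15.0/20) = 64.67 m.

64.7 m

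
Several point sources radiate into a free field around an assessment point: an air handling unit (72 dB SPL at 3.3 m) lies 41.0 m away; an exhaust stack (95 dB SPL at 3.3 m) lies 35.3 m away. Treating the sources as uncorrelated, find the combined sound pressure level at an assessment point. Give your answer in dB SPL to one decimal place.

74.4 dB SPL

Apply inverse-square spreading to bring every level to the receiver, then sum 10^(L/10).
air handling unit: 72 − 20·log₁₀(41.0/3.3) = 72 − 21.89 = 50.11 dB SPL.
exhaust stack: 95 − 20·log₁₀(35.3/3.3) = 95 − 20.59 = 74.41 dB SPL.
Σ 10^(L/10) = 2.774e+07 → L_total = 10·log₁₀(2.774e+07) = 74.43 dB SPL.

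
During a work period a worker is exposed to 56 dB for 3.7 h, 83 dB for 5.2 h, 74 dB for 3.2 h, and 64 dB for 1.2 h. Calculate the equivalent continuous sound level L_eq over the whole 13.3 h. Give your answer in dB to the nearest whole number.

79 dB

Weight each interval's intensity by its duration and average over T = 13.3 h:
Σ tᵢ·10^(Lᵢ/10) = 3.7·10^(56/10) + 5.2·10^(83/10) + 3.2·10^(74/10) + 1.2·10^(64/10) = 1.122e+09.
L_eq = 10·log₁₀(1.122e+09/13.3) = 79.26 dB.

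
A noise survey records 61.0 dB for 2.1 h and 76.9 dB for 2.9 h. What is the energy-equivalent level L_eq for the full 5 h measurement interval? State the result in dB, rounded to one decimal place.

74.6 dB

The energy average is taken in the linear domain: L_eq = 10·log₁₀[(Σ tᵢ·10^(Lᵢ/10))/T], T = 5 h.
Σ tᵢ·10^(Lᵢ/10) = 2.1·10^(61.0/10) + 2.9·10^(76.9/10) = 1.447e+08.
L_eq = 10·log₁₀(1.447e+08/5) = 74.61 dB.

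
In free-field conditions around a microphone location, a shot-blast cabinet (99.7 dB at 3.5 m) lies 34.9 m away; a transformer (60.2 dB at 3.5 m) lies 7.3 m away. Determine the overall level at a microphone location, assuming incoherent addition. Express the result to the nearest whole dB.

80 dB

First find each source's level at the receiver (point-source: −20·log₁₀(r/r_ref)), then combine on an intensity basis.
shot-blast cabinet: 99.7 − 20·log₁₀(34.9/3.5) = 99.7 − 19.98 = 79.72 dB.
transformer: 60.2 − 20·log₁₀(7.3/3.5) = 60.2 − 6.39 = 53.81 dB.
Σ 10^(L/10) = 9.410e+07 → L_total = 10·log₁₀(9.410e+07) = 79.74 dB.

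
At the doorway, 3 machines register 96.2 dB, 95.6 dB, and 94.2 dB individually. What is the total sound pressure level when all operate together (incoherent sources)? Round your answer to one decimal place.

100.2 dB

For uncorrelated sources the intensities add, so convert each level to linear form, sum, and take 10·log₁₀ of the total.
Σ 10^(L/10) = 10^(96.2/10) + 10^(95.6/10) + 10^(94.2/10) = 1.043e+10.
L_total = 10·log₁₀(1.043e+10) = 100.18 dB.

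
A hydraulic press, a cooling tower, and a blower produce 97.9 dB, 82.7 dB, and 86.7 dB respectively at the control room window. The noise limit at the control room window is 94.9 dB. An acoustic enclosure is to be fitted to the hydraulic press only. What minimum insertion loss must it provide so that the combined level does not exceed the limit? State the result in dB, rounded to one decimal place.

Everything except the hydraulic press sums to 10^(82.7/10) + 10^(86.7/10) = 6.539e+08 in linear terms, 88.16 dB.
To meet 94.9 dB overall, the treated hydraulic press may contribute at most 10^(94.9/10) − 6.539e+08 = 2.436e+09, i.e. 93.87 dB.
So the hydraulic press must be reduced from 97.9 to 93.87 dB: IL = 4.03 dB.

4.0 dB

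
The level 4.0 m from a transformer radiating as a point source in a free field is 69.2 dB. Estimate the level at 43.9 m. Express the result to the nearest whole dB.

48 dB

Spherical spreading from a point source gives a 20·log₁₀(r₂/r₁) drop.
L₂ = 69.2 − 20·log₁₀(43.9/4.0) = 69.2 − 20.808 = 48.39 dB.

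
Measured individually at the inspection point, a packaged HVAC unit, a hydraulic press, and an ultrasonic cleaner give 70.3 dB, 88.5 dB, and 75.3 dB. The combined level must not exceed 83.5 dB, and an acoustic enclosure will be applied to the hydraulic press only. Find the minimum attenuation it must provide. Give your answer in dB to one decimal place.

Everything except the hydraulic press sums to 10^(70.3/10) + 10^(75.3/10) = 4.460e+07 in linear terms, 76.49 dB.
The limit corresponds to 10^(83.5/10) = 2.239e+08; subtracting the fixed part leaves 1.793e+08 for the hydraulic press, i.e. 82.54 dB.
So the hydraulic press must be reduced from 88.5 to 82.54 dB: IL = 5.96 dB.

6.0 dB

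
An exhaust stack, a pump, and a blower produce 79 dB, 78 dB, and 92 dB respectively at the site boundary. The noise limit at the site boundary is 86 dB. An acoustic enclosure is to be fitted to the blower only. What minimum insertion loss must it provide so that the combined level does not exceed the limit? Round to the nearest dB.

8 dB

Everything except the blower sums to 10^(79/10) + 10^(78/10) = 1.425e+08 in linear terms, 81.54 dB.
The limit corresponds to 10^(86/10) = 3.981e+08; subtracting the fixed part leaves 2.556e+08 for the blower, i.e. 84.08 dB.
Required insertion loss = 92 − 84.08 = 7.92 dB.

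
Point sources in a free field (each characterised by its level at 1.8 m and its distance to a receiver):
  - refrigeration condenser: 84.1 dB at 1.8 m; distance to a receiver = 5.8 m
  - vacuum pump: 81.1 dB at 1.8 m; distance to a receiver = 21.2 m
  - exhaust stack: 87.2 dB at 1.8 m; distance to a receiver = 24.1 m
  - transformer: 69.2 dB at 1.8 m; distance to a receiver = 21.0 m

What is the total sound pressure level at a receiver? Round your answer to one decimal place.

74.6 dB

Apply inverse-square spreading to bring every level to the receiver, then sum 10^(L/10).
refrigeration condenser: 84.1 − 20·log₁₀(5.8/1.8) = 84.1 − 10.16 = 73.94 dB.
vacuum pump: 81.1 − 20·log₁₀(21.2/1.8) = 81.1 − 21.42 = 59.68 dB.
exhaust stack: 87.2 − 20·log₁₀(24.1/1.8) = 87.2 − 22.53 = 64.67 dB.
transformer: 69.2 − 20·log₁₀(21.0/1.8) = 69.2 − 21.34 = 47.86 dB.
Σ 10^(L/10) = 2.867e+07 → L_total = 10·log₁₀(2.867e+07) = 74.57 dB.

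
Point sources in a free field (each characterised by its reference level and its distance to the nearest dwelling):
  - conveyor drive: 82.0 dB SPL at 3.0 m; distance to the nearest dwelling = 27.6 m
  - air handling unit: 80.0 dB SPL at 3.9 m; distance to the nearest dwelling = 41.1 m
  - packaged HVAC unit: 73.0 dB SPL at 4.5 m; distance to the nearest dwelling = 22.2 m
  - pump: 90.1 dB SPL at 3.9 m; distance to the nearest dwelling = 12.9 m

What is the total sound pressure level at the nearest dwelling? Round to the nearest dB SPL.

Apply inverse-square spreading to bring every level to the receiver, then sum 10^(L/10).
conveyor drive: 82.0 − 20·log₁₀(27.6/3.0) = 82.0 − 19.28 = 62.72 dB SPL.
air handling unit: 80.0 − 20·log₁₀(41.1/3.9) = 80.0 − 20.46 = 59.54 dB SPL.
packaged HVAC unit: 73.0 − 20·log₁₀(22.2/4.5) = 73.0 − 13.86 = 59.14 dB SPL.
pump: 90.1 − 20·log₁₀(12.9/3.9) = 90.1 − 10.39 = 79.71 dB SPL.
Σ 10^(L/10) = 9.712e+07 → L_total = 10·log₁₀(9.712e+07) = 79.87 dB SPL.

80 dB SPL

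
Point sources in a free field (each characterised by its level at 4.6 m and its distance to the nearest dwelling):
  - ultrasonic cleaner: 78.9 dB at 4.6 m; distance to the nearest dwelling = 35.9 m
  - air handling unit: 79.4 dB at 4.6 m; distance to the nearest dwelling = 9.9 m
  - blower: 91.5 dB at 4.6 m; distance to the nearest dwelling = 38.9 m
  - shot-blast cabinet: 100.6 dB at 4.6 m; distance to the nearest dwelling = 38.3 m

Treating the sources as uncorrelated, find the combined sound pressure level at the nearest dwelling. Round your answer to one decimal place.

83.1 dB

Propagate each source to the receiver with L = L_ref − 20·log₁₀(r/r_ref), then add intensities.
ultrasonic cleaner: 78.9 − 20·log₁₀(35.9/4.6) = 78.9 − 17.85 = 61.05 dB.
air handling unit: 79.4 − 20·log₁₀(9.9/4.6) = 79.4 − 6.66 = 72.74 dB.
blower: 91.5 − 20·log₁₀(38.9/4.6) = 91.5 − 18.54 = 72.96 dB.
shot-blast cabinet: 100.6 − 20·log₁₀(38.3/4.6) = 100.6 − 18.41 = 82.19 dB.
Σ 10^(L/10) = 2.055e+08 → L_total = 10·log₁₀(2.055e+08) = 83.13 dB.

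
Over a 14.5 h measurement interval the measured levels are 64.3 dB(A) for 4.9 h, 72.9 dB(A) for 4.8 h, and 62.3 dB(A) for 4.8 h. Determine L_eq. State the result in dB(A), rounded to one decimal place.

L_eq = 10·log₁₀[(1/T)·Σ tᵢ·10^(Lᵢ/10)] with T = 14.5 h.
Σ tᵢ·10^(Lᵢ/10) = 4.9·10^(64.3/10) + 4.8·10^(72.9/10) + 4.8·10^(62.3/10) = 1.149e+08.
L_eq = 10·log₁₀(1.149e+08/14.5) = 68.99 dB(A).

69.0 dB(A)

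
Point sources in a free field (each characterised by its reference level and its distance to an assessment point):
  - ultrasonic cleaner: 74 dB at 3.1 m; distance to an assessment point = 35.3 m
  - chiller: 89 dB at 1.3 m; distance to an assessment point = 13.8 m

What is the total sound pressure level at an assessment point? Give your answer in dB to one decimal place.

68.6 dB

Apply inverse-square spreading to bring every level to the receiver, then sum 10^(L/10).
ultrasonic cleaner: 74 − 20·log₁₀(35.3/3.1) = 74 − 21.13 = 52.87 dB.
chiller: 89 − 20·log₁₀(13.8/1.3) = 89 − 20.52 = 68.48 dB.
Σ 10^(L/10) = 7.243e+06 → L_total = 10·log₁₀(7.243e+06) = 68.60 dB.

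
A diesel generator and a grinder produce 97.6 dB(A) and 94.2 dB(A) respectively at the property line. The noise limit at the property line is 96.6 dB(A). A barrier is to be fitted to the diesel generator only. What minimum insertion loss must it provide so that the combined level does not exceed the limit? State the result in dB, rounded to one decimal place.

4.7 dB

The untreated sources together contribute 10^(94.2/10) = 2.630e+09, i.e. 94.20 dB(A).
To meet 96.6 dB(A) overall, the treated diesel generator may contribute at most 10^(96.6/10) − 2.630e+09 = 1.941e+09, i.e. 92.88 dB(A).
Required insertion loss = 97.6 − 92.88 = 4.72 dB.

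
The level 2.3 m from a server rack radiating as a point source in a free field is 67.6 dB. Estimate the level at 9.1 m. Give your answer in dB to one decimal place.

Spherical spreading from a point source gives a 20·log₁₀(r₂/r₁) drop.
L₂ = 67.6 − 20·log₁₀(9.1/2.3) = 67.6 − 11.946 = 55.65 dB.

55.7 dB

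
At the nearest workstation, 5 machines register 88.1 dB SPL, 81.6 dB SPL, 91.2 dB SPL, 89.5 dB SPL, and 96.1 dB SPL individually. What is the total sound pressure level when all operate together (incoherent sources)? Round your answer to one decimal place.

For uncorrelated sources the intensities add, so convert each level to linear form, sum, and take 10·log₁₀ of the total.
Σ 10^(L/10) = 10^(88.1/10) + 10^(81.6/10) + 10^(91.2/10) + 10^(89.5/10) + 10^(96.1/10) = 7.074e+09.
L_total = 10·log₁₀(7.074e+09) = 98.50 dB SPL.

98.5 dB SPL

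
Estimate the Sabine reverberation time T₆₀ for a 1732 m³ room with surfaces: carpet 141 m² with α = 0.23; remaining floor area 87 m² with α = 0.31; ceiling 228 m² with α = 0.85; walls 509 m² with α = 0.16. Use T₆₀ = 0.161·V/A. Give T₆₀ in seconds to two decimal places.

Summing Sᵢαᵢ: 141·0.23 + 87·0.31 + 228·0.85 + 509·0.16 = 334.64 m².
T₆₀ = 0.161 × 1732 / 334.64 = 0.833 s.

0.83 s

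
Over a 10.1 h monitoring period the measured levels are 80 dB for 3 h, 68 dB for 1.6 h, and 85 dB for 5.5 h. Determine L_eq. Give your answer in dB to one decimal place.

Weight each interval's intensity by its duration and average over T = 10.1 h:
Σ tᵢ·10^(Lᵢ/10) = 3·10^(80/10) + 1.6·10^(68/10) + 5.5·10^(85/10) = 2.049e+09.
L_eq = 10·log₁₀(2.049e+09/10.1) = 83.07 dB.

83.1 dB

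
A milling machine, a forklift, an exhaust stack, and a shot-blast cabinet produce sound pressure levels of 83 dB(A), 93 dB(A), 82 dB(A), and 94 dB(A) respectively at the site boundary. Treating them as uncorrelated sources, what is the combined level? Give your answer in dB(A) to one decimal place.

Incoherent sources combine by intensity addition: L_total = 10·log₁₀(Σ 10^(L_i/10)).
Σ 10^(L/10) = 10^(83/10) + 10^(93/10) + 10^(82/10) + 10^(94/10) = 4.865e+09.
L_total = 10·log₁₀(4.865e+09) = 96.87 dB(A).

96.9 dB(A)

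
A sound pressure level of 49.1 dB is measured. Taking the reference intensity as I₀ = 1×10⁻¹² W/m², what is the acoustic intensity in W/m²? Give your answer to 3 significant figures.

8.13e-08 W/m²

I/I₀ = 10^(49.1/10) = 8.128e+04, so I = 8.128e+04 × 10⁻¹² W/m².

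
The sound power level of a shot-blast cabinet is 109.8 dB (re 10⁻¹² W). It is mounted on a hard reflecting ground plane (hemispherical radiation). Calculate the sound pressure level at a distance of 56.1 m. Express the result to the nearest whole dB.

67 dB

Free-field hemispherical radiation: L_p = L_w − 10·log₁₀(2π·r²), r = 56.1 m.
2π·r² = 1.977e+04 m², 10·log₁₀ of that is 42.961 dB.
L_p = 109.8 − 42.961 = 66.84 dB.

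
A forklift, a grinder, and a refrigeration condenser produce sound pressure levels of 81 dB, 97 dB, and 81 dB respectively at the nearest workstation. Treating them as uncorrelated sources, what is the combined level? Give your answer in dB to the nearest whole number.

97 dB

Incoherent sources combine by intensity addition: L_total = 10·log₁₀(Σ 10^(L_i/10)).
Σ 10^(L/10) = 10^(81/10) + 10^(97/10) + 10^(81/10) = 5.264e+09.
L_total = 10·log₁₀(5.264e+09) = 97.21 dB.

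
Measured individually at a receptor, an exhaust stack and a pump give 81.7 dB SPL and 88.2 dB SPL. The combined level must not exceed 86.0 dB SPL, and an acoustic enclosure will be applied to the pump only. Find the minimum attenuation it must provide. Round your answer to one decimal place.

The untreated sources together contribute 10^(81.7/10) = 1.479e+08, i.e. 81.70 dB SPL.
The limit corresponds to 10^(86.0/10) = 3.981e+08; subtracting the fixed part leaves 2.502e+08 for the pump, i.e. 83.98 dB SPL.
So the pump must be reduced from 88.2 to 83.98 dB SPL: IL = 4.22 dB.

4.2 dB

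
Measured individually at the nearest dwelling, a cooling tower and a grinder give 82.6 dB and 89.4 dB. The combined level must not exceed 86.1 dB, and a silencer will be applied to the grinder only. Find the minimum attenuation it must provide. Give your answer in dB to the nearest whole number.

Everything except the grinder sums to 10^(82.6/10) = 1.820e+08 in linear terms, 82.60 dB.
To meet 86.1 dB overall, the treated grinder may contribute at most 10^(86.1/10) − 1.820e+08 = 2.254e+08, i.e. 83.53 dB.
Required insertion loss = 89.4 − 83.53 = 5.87 dB.

6 dB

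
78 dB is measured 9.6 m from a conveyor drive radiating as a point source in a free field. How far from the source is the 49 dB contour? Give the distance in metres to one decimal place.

Point-source spreading drops the level by 20·log₁₀(r₂/r₁); inverting, r₂/r₁ = 10^(ΔL/20).
r₂ = 9.6·10^((78−49)/20) = 9.6·10^(29.0/20) = 270.56 m.

270.6 m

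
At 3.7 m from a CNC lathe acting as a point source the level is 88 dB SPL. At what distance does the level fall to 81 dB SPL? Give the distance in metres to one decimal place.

8.3 m

For a point source L₁ − L₂ = 20·log₁₀(r₂/r₁), so r₂ = r₁·10^((L₁−L₂)/20).
r₂ = 3.7·10^((88−81)/20) = 3.7·10^(7.0/20) = 8.28 m.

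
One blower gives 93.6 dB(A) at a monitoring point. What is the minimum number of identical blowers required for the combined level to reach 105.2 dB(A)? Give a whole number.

15

Need L₁ + 10·log₁₀ N ≥ 105.2, i.e. log₁₀ N ≥ 1.16.
N ≥ 10^(11.6/10) = 14.454, so N = 15.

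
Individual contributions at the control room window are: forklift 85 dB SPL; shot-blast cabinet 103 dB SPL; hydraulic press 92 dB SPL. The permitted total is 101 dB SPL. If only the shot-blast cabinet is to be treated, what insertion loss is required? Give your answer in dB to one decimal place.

2.7 dB

Fixed contribution from the other sources: Σ 10^(L/10) = 10^(85/10) + 10^(92/10) = 1.901e+09 (92.79 dB SPL).
To meet 101 dB SPL overall, the treated shot-blast cabinet may contribute at most 10^(101/10) − 1.901e+09 = 1.069e+10, i.e. 100.29 dB SPL.
So the shot-blast cabinet must be reduced from 103 to 100.29 dB SPL: IL = 2.71 dB.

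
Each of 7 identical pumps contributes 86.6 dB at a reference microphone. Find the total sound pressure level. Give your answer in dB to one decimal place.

N identical incoherent sources raise the level by 10·log₁₀ N.
L_total = 86.6 + 10·log₁₀(7) = 86.6 + 8.451 = 95.05 dB.

95.1 dB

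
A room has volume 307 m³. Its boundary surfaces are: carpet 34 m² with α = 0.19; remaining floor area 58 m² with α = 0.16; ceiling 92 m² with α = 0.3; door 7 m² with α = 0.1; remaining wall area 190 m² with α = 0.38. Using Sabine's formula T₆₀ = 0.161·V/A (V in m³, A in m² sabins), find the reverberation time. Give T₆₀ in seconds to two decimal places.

0.43 s

Total absorption A = 34·0.19 + 58·0.16 + 92·0.3 + 7·0.1 + 190·0.38 = 116.24 m² sabins.
T₆₀ = 0.161·V/A = 0.161·307/116.24 = 0.425 s.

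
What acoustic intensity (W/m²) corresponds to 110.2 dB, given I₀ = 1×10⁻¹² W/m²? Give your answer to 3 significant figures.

0.105 W/m²

L = 10·log₁₀(I/I₀) ⇒ I = I₀·10^(L/10) = 10⁻¹² × 10^11.02.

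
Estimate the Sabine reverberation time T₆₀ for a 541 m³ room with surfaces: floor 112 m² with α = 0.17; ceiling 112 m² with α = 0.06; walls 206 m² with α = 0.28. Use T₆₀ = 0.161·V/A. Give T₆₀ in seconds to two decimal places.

Summing Sᵢαᵢ: 112·0.17 + 112·0.06 + 206·0.28 = 83.44 m².
T₆₀ = 0.161 × 541 / 83.44 = 1.044 s.

1.04 s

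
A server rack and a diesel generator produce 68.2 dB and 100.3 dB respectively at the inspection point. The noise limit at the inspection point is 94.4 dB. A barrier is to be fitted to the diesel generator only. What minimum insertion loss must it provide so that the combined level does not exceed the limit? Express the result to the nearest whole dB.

6 dB

The untreated sources together contribute 10^(68.2/10) = 6.607e+06, i.e. 68.20 dB.
To meet 94.4 dB overall, the treated diesel generator may contribute at most 10^(94.4/10) − 6.607e+06 = 2.748e+09, i.e. 94.39 dB.
Required insertion loss = 100.3 − 94.39 = 5.91 dB.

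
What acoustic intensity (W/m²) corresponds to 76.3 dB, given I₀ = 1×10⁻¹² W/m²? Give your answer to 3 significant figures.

L = 10·log₁₀(I/I₀) ⇒ I = I₀·10^(L/10) = 10⁻¹² × 10^7.63.

4.27e-05 W/m²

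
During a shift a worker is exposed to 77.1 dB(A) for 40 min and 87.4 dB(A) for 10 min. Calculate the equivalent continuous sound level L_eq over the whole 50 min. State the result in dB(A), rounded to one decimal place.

81.8 dB(A)

Weight each interval's intensity by its duration and average over T = 50 min:
Σ tᵢ·10^(Lᵢ/10) = 40·10^(77.1/10) + 10·10^(87.4/10) = 7.547e+09.
L_eq = 10·log₁₀(7.547e+09/50) = 81.79 dB(A).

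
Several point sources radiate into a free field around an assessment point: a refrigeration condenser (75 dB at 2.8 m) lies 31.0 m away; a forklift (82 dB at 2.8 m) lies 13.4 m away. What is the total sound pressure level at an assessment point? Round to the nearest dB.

Apply inverse-square spreading to bring every level to the receiver, then sum 10^(L/10).
refrigeration condenser: 75 − 20·log₁₀(31.0/2.8) = 75 − 20.88 = 54.12 dB.
forklift: 82 − 20·log₁₀(13.4/2.8) = 82 − 13.60 = 68.40 dB.
Σ 10^(L/10) = 7.178e+06 → L_total = 10·log₁₀(7.178e+06) = 68.56 dB.

69 dB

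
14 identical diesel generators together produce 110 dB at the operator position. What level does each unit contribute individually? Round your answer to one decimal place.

14 equal contributions raise the level by 10·log₁₀ 14 = 11.461 dB, so each unit alone gives 110 − 11.461.

98.5 dB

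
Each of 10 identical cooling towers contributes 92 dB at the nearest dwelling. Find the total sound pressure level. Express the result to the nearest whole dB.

102 dB

L_total = L₁ + 10·log₁₀ N for N identical incoherent sources.
L_total = 92 + 10·log₁₀(10) = 92 + 10.000 = 102.00 dB.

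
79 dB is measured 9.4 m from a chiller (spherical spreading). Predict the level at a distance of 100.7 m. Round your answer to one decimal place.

Point-source attenuation: ΔL = 20·log₁₀(r₂/r₁) = 20·log₁₀(100.7/9.4) = 20.598 dB.
L₂ = 79 − 20·log₁₀(100.7/9.4) = 79 − 20.598 = 58.40 dB.

58.4 dB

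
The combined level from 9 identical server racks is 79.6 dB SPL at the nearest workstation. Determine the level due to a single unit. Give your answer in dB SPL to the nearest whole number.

For N identical incoherent sources L_total = L₁ + 10·log₁₀ N, so L₁ = 79.6 − 10·log₁₀(9) = 79.6 − 9.542.

70 dB SPL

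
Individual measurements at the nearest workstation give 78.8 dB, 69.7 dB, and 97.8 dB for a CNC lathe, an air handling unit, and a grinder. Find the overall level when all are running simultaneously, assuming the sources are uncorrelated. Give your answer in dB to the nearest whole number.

98 dB

Incoherent sources combine by intensity addition: L_total = 10·log₁₀(Σ 10^(L_i/10)).
Σ 10^(L/10) = 10^(78.8/10) + 10^(69.7/10) + 10^(97.8/10) = 6.111e+09.
L_total = 10·log₁₀(6.111e+09) = 97.86 dB.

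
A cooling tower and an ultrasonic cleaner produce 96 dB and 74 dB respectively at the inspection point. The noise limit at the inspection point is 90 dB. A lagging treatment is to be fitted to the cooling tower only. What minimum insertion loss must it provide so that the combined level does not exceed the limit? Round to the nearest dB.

The untreated sources together contribute 10^(74/10) = 2.512e+07, i.e. 74.00 dB.
To meet 90 dB overall, the treated cooling tower may contribute at most 10^(90/10) − 2.512e+07 = 9.749e+08, i.e. 89.89 dB.
Required insertion loss = 96 − 89.89 = 6.11 dB.

6 dB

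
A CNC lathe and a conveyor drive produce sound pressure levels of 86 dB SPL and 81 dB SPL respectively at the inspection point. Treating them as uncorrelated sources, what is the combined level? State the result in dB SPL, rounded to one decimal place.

87.2 dB SPL

Incoherent sources combine by intensity addition: L_total = 10·log₁₀(Σ 10^(L_i/10)).
Σ 10^(L/10) = 10^(86/10) + 10^(81/10) = 5.240e+08.
L_total = 10·log₁₀(5.240e+08) = 87.19 dB SPL.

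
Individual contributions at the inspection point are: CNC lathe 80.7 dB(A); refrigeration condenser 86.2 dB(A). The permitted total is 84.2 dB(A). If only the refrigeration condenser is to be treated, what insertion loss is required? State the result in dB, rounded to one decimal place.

4.6 dB

The untreated sources together contribute 10^(80.7/10) = 1.175e+08, i.e. 80.70 dB(A).
To meet 84.2 dB(A) overall, the treated refrigeration condenser may contribute at most 10^(84.2/10) − 1.175e+08 = 1.455e+08, i.e. 81.63 dB(A).
Required insertion loss = 86.2 − 81.63 = 4.57 dB.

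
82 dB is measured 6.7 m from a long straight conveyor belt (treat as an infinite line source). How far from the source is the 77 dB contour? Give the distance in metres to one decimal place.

Line-source spreading drops the level by 10·log₁₀(r₂/r₁); inverting, r₂/r₁ = 10^(ΔL/10).
r₂ = 6.7·10^((82−77)/10) = 6.7·10^(5.0/10) = 21.19 m.

21.2 m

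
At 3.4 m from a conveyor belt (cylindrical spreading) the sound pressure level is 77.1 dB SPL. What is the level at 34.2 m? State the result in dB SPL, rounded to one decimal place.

67.1 dB SPL

Cylindrical spreading from a line source gives a 10·log₁₀(r₂/r₁) drop.
L₂ = 77.1 − 10·log₁₀(34.2/3.4) = 77.1 − 10.025 = 67.07 dB SPL.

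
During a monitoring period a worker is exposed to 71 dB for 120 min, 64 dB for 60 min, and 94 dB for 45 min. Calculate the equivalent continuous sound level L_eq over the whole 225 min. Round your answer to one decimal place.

87.1 dB

L_eq = 10·log₁₀[(1/T)·Σ tᵢ·10^(Lᵢ/10)] with T = 225 min.
Σ tᵢ·10^(Lᵢ/10) = 120·10^(71/10) + 60·10^(64/10) + 45·10^(94/10) = 1.147e+11.
L_eq = 10·log₁₀(1.147e+11/225) = 87.07 dB.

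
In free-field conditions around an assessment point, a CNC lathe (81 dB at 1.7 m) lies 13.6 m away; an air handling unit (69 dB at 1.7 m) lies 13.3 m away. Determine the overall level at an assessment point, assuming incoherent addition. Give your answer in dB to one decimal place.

63.2 dB

Apply inverse-square spreading to bring every level to the receiver, then sum 10^(L/10).
CNC lathe: 81 − 20·log₁₀(13.6/1.7) = 81 − 18.06 = 62.94 dB.
air handling unit: 69 − 20·log₁₀(13.3/1.7) = 69 − 17.87 = 51.13 dB.
Σ 10^(L/10) = 2.097e+06 → L_total = 10·log₁₀(2.097e+06) = 63.22 dB.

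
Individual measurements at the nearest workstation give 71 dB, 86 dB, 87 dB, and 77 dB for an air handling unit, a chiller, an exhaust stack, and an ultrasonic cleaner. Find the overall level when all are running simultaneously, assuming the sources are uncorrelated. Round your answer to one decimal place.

Incoherent sources combine by intensity addition: L_total = 10·log₁₀(Σ 10^(L_i/10)).
Σ 10^(L/10) = 10^(71/10) + 10^(86/10) + 10^(87/10) + 10^(77/10) = 9.620e+08.
L_total = 10·log₁₀(9.620e+08) = 89.83 dB.

89.8 dB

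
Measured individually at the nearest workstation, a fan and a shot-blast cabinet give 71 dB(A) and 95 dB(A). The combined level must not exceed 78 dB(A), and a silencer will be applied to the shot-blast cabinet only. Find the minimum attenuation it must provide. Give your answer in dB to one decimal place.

Everything except the shot-blast cabinet sums to 10^(71/10) = 1.259e+07 in linear terms, 71.00 dB(A).
The limit corresponds to 10^(78/10) = 6.310e+07; subtracting the fixed part leaves 5.051e+07 for the shot-blast cabinet, i.e. 77.03 dB(A).
Required insertion loss = 95 − 77.03 = 17.97 dB.

18.0 dB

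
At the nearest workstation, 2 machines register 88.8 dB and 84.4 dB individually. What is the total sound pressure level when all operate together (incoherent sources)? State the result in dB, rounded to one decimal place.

Incoherent sources combine by intensity addition: L_total = 10·log₁₀(Σ 10^(L_i/10)).
Σ 10^(L/10) = 10^(88.8/10) + 10^(84.4/10) = 1.034e+09.
L_total = 10·log₁₀(1.034e+09) = 90.15 dB.

90.1 dB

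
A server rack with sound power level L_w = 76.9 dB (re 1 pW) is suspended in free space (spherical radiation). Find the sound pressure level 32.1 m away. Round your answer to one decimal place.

L_p = L_w − 10·log₁₀(4π·r²) with r = 32.1 m.
4π·r² = 1.295e+04 m², 10·log₁₀ of that is 41.122 dB.
L_p = 76.9 − 41.122 = 35.78 dB.

35.8 dB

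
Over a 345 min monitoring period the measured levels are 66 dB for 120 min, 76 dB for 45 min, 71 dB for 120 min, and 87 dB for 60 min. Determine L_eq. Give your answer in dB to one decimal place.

Weight each interval's intensity by its duration and average over T = 345 min:
Σ tᵢ·10^(Lᵢ/10) = 120·10^(66/10) + 45·10^(76/10) + 120·10^(71/10) + 60·10^(87/10) = 3.385e+10.
L_eq = 10·log₁₀(3.385e+10/345) = 79.92 dB.

79.9 dB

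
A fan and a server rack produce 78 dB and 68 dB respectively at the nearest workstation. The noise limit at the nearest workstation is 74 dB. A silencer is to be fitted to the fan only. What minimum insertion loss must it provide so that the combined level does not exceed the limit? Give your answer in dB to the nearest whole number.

5 dB

Everything except the fan sums to 10^(68/10) = 6.310e+06 in linear terms, 68.00 dB.
To meet 74 dB overall, the treated fan may contribute at most 10^(74/10) − 6.310e+06 = 1.881e+07, i.e. 72.74 dB.
So the fan must be reduced from 78 to 72.74 dB: IL = 5.26 dB.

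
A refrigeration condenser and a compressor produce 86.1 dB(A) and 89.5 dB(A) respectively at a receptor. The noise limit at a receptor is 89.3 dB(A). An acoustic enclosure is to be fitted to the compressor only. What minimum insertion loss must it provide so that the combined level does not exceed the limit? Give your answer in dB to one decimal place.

3.0 dB

The untreated sources together contribute 10^(86.1/10) = 4.074e+08, i.e. 86.10 dB(A).
To meet 89.3 dB(A) overall, the treated compressor may contribute at most 10^(89.3/10) − 4.074e+08 = 4.438e+08, i.e. 86.47 dB(A).
Required insertion loss = 89.5 − 86.47 = 3.03 dB.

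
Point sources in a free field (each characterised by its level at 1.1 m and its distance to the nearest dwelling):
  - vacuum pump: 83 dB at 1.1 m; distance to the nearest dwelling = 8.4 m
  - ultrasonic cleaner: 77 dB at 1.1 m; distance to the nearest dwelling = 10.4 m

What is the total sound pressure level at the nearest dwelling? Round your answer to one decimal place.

66.0 dB

Apply inverse-square spreading to bring every level to the receiver, then sum 10^(L/10).
vacuum pump: 83 − 20·log₁₀(8.4/1.1) = 83 − 17.66 = 65.34 dB.
ultrasonic cleaner: 77 − 20·log₁₀(10.4/1.1) = 77 − 19.51 = 57.49 dB.
Σ 10^(L/10) = 3.982e+06 → L_total = 10·log₁₀(3.982e+06) = 66.00 dB.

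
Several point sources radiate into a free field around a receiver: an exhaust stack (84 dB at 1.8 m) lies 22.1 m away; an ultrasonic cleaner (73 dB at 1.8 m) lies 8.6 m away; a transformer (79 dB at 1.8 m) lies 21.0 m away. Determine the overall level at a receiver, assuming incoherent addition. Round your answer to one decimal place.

Propagate each source to the receiver with L = L_ref − 20·log₁₀(r/r_ref), then add intensities.
exhaust stack: 84 − 20·log₁₀(22.1/1.8) = 84 − 21.78 = 62.22 dB.
ultrasonic cleaner: 73 − 20·log₁₀(8.6/1.8) = 73 − 13.58 = 59.42 dB.
transformer: 79 − 20·log₁₀(21.0/1.8) = 79 − 21.34 = 57.66 dB.
Σ 10^(L/10) = 3.124e+06 → L_total = 10·log₁₀(3.124e+06) = 64.95 dB.

64.9 dB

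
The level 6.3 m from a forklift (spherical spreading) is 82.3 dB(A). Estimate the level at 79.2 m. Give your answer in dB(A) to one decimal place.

Spherical spreading from a point source gives a 20·log₁₀(r₂/r₁) drop.
L₂ = 82.3 − 20·log₁₀(79.2/6.3) = 82.3 − 21.988 = 60.31 dB(A).

60.3 dB(A)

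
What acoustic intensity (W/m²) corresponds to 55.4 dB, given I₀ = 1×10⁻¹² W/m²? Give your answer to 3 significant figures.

I/I₀ = 10^(55.4/10) = 3.467e+05, so I = 3.467e+05 × 10⁻¹² W/m².

3.47e-07 W/m²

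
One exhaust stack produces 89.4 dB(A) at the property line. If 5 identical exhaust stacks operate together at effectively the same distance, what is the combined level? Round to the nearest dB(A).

96 dB(A)

N identical incoherent sources raise the level by 10·log₁₀ N.
L_total = 89.4 + 10·log₁₀(5) = 89.4 + 6.990 = 96.39 dB(A).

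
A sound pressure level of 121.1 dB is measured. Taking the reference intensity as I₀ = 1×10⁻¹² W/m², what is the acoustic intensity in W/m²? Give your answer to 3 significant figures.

I/I₀ = 10^(121.1/10) = 1.288e+12, so I = 1.288e+12 × 10⁻¹² W/m².

1.29 W/m²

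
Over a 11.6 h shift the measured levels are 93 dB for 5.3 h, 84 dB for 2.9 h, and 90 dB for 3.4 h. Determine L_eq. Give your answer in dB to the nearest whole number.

91 dB

Weight each interval's intensity by its duration and average over T = 11.6 h:
Σ tᵢ·10^(Lᵢ/10) = 5.3·10^(93/10) + 2.9·10^(84/10) + 3.4·10^(90/10) = 1.470e+10.
L_eq = 10·log₁₀(1.470e+10/11.6) = 91.03 dB.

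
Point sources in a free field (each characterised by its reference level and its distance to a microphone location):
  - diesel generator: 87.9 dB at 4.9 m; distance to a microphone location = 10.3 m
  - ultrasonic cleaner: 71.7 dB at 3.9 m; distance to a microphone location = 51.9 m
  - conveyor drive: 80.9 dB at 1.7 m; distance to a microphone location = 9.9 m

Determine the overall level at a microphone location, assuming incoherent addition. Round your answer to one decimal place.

81.6 dB

First find each source's level at the receiver (point-source: −20·log₁₀(r/r_ref)), then combine on an intensity basis.
diesel generator: 87.9 − 20·log₁₀(10.3/4.9) = 87.9 − 6.45 = 81.45 dB.
ultrasonic cleaner: 71.7 − 20·log₁₀(51.9/3.9) = 71.7 − 22.48 = 49.22 dB.
conveyor drive: 80.9 − 20·log₁₀(9.9/1.7) = 80.9 − 15.30 = 65.60 dB.
Σ 10^(L/10) = 1.433e+08 → L_total = 10·log₁₀(1.433e+08) = 81.56 dB.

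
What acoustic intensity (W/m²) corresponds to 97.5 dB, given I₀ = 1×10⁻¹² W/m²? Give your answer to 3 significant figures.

I = I₀·10^(L/10) = 10⁻¹² × 10^(97.5/10) = 10^(-2.250).

0.00562 W/m²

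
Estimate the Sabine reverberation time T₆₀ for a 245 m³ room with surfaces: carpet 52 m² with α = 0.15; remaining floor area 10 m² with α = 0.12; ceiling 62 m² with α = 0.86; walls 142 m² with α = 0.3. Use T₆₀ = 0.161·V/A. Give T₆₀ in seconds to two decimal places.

Summing Sᵢαᵢ: 52·0.15 + 10·0.12 + 62·0.86 + 142·0.3 = 104.92 m².
T₆₀ = 0.161·V/A = 0.161·245/104.92 = 0.376 s.

0.38 s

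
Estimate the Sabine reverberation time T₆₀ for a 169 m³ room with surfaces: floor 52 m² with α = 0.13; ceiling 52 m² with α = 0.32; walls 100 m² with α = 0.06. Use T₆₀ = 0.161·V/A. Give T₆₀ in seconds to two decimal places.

A = Σ Sᵢαᵢ = 52·0.13 + 52·0.32 + 100·0.06 = 29.40 m².
T₆₀ = 0.161 × 169 / 29.40 = 0.925 s.

0.93 s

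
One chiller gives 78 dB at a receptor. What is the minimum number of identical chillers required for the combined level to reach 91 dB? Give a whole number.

20

Need L₁ + 10·log₁₀ N ≥ 91, i.e. log₁₀ N ≥ 1.30.
N ≥ 10^(13.0/10) = 19.953, so N = 20.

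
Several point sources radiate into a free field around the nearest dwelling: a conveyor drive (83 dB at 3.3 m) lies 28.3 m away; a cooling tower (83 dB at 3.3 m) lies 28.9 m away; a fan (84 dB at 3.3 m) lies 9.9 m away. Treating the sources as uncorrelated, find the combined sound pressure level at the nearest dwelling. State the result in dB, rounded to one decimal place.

75.2 dB

Apply inverse-square spreading to bring every level to the receiver, then sum 10^(L/10).
conveyor drive: 83 − 20·log₁₀(28.3/3.3) = 83 − 18.67 = 64.33 dB.
cooling tower: 83 − 20·log₁₀(28.9/3.3) = 83 − 18.85 = 64.15 dB.
fan: 84 − 20·log₁₀(9.9/3.3) = 84 − 9.54 = 74.46 dB.
Σ 10^(L/10) = 3.322e+07 → L_total = 10·log₁₀(3.322e+07) = 75.21 dB.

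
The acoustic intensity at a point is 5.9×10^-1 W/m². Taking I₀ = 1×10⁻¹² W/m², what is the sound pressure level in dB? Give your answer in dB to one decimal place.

117.7 dB

Dividing by I₀ shifts the exponent by 12: I/I₀ = 5.9×10^11.
L = 10·(0.7709 + 11) = 117.71 dB.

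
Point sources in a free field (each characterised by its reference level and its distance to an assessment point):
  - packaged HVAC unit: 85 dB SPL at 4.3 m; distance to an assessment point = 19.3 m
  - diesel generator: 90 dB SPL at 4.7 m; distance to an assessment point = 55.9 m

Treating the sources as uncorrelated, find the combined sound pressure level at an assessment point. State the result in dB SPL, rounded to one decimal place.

73.6 dB SPL

Apply inverse-square spreading to bring every level to the receiver, then sum 10^(L/10).
packaged HVAC unit: 85 − 20·log₁₀(19.3/4.3) = 85 − 13.04 = 71.96 dB SPL.
diesel generator: 90 − 20·log₁₀(55.9/4.7) = 90 − 21.51 = 68.49 dB SPL.
Σ 10^(L/10) = 2.277e+07 → L_total = 10·log₁₀(2.277e+07) = 73.57 dB SPL.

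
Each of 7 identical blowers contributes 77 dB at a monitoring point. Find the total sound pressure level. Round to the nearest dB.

85 dB

L_total = L₁ + 10·log₁₀ N for N identical incoherent sources.
L_total = 77 + 10·log₁₀(7) = 77 + 8.451 = 85.45 dB.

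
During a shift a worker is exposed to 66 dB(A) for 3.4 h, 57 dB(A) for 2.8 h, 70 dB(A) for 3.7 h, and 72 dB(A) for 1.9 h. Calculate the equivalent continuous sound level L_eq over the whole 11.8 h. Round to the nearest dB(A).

68 dB(A)

Weight each interval's intensity by its duration and average over T = 11.8 h:
Σ tᵢ·10^(Lᵢ/10) = 3.4·10^(66/10) + 2.8·10^(57/10) + 3.7·10^(70/10) + 1.9·10^(72/10) = 8.205e+07.
L_eq = 10·log₁₀(8.205e+07/11.8) = 68.42 dB(A).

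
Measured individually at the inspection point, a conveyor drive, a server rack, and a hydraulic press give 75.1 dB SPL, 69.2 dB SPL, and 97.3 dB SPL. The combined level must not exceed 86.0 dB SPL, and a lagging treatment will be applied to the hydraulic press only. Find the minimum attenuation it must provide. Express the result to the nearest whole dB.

12 dB

Everything except the hydraulic press sums to 10^(75.1/10) + 10^(69.2/10) = 4.068e+07 in linear terms, 76.09 dB SPL.
The limit corresponds to 10^(86.0/10) = 3.981e+08; subtracting the fixed part leaves 3.574e+08 for the hydraulic press, i.e. 85.53 dB SPL.
So the hydraulic press must be reduced from 97.3 to 85.53 dB SPL: IL = 11.77 dB.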